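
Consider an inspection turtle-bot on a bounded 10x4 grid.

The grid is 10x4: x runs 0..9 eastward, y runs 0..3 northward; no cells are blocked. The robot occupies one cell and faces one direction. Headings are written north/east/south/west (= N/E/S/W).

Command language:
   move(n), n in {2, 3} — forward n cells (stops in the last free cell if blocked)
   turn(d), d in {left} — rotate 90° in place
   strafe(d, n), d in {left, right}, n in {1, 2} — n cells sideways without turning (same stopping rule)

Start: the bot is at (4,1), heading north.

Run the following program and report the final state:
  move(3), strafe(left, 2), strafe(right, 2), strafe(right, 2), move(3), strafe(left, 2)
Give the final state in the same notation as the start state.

at (4,3), heading north

from: at (4,1), heading north
1. move(3) → at (4,3), heading north
2. strafe(left, 2) → at (2,3), heading north
3. strafe(right, 2) → at (4,3), heading north
4. strafe(right, 2) → at (6,3), heading north
5. move(3) → at (6,3), heading north
6. strafe(left, 2) → at (4,3), heading north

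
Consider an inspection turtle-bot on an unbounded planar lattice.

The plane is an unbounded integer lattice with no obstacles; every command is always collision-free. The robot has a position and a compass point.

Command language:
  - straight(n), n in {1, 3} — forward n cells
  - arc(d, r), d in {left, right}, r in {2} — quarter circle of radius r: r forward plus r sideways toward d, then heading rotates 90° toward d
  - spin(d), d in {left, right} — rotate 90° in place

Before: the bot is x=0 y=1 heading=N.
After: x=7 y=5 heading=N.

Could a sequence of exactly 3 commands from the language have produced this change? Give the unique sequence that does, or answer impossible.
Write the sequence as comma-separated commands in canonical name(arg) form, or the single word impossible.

key: heading stays N — rotations cancel among the 3 commands
start: x=0 y=1 heading=N
1. arc(right, 2) → x=2 y=3 heading=E
2. straight(3) → x=5 y=3 heading=E
3. arc(left, 2) → x=7 y=5 heading=N
uniquely the one of 216 3-step routes that fits.

arc(right, 2), straight(3), arc(left, 2)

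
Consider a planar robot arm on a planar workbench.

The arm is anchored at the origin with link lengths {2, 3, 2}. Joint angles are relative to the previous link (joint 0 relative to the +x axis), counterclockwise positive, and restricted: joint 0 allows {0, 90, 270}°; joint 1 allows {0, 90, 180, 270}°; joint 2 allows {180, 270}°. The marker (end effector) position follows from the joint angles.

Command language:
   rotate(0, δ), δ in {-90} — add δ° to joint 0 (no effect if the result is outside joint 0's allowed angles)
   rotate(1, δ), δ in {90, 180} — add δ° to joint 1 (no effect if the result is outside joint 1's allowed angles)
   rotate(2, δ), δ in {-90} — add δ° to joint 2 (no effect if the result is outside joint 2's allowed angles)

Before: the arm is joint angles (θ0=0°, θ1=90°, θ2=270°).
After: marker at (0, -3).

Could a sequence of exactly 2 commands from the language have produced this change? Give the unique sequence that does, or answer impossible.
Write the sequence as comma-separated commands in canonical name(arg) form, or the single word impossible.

rotate(1, 90), rotate(1, 90)

t0: joint angles (θ0=0°, θ1=90°, θ2=270°)
t=1 rotate(1, 90) ⇒ joint angles (θ0=0°, θ1=180°, θ2=270°)
t=2 rotate(1, 90) ⇒ joint angles (θ0=0°, θ1=270°, θ2=270°)
no rival 2-sequence matches.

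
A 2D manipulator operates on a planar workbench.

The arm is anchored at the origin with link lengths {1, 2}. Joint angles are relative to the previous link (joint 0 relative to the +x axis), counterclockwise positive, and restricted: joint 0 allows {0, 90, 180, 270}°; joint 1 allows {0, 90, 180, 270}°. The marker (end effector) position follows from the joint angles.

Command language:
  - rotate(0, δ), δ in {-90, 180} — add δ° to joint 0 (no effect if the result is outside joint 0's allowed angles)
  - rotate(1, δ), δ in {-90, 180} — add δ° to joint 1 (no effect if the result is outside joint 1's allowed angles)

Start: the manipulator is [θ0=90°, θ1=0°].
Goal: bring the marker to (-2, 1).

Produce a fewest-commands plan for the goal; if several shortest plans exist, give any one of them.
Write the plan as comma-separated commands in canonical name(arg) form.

from: [θ0=90°, θ1=0°]
step 1 (rotate(1, -90)): [θ0=90°, θ1=270°]
step 2 (rotate(1, 180)): [θ0=90°, θ1=90°]
no 1-step plan works, so 2 is optimal.

rotate(1, -90), rotate(1, 180)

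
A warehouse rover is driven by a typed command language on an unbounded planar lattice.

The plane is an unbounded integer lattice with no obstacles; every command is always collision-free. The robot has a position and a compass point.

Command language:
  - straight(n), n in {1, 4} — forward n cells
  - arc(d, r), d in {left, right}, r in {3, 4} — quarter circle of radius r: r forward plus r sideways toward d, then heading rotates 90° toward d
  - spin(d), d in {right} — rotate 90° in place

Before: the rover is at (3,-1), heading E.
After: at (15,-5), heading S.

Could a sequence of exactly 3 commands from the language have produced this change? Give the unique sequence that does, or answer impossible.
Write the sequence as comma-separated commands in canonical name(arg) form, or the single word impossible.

straight(4), straight(4), arc(right, 4)

key: order matters: swapping straight(4) and arc(right, 4) lands elsewhere
t0: at (3,-1), heading E
t=1 straight(4) ⇒ at (7,-1), heading E
t=2 straight(4) ⇒ at (11,-1), heading E
t=3 arc(right, 4) ⇒ at (15,-5), heading S
all 343 alternatives checked — unique.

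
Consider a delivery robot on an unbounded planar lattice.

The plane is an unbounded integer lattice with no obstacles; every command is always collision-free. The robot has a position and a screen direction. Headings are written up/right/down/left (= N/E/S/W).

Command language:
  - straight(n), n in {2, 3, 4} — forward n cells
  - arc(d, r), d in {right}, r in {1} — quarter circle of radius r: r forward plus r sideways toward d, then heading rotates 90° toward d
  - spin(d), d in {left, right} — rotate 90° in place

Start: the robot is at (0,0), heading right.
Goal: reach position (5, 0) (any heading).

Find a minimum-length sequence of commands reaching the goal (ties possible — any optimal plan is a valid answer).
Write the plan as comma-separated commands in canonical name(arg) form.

straight(3), straight(2)

begin: at (0,0), heading right
[1] after straight(3): at (3,0), heading right
[2] after straight(2): at (5,0), heading right
minimal: 2 command(s), checked below 2.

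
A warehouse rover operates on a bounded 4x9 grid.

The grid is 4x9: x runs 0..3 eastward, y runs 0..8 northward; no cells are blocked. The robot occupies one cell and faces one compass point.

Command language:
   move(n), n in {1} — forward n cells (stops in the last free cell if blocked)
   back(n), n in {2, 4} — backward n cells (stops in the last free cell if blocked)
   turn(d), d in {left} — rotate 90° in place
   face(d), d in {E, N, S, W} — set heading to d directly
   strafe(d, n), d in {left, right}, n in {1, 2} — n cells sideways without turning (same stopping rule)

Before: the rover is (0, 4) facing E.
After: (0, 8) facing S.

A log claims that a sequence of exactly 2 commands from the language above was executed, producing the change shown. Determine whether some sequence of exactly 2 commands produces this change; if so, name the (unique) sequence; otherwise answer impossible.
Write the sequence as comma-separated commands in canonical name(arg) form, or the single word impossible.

face(S), back(4)

key: position moved to (0,8) AND the heading swung to S — translation plus rotation needed
start: (0, 4) facing E
t=1 face(S) ⇒ (0, 4) facing S
t=2 back(4) ⇒ (0, 8) facing S
no rival 2-sequence matches.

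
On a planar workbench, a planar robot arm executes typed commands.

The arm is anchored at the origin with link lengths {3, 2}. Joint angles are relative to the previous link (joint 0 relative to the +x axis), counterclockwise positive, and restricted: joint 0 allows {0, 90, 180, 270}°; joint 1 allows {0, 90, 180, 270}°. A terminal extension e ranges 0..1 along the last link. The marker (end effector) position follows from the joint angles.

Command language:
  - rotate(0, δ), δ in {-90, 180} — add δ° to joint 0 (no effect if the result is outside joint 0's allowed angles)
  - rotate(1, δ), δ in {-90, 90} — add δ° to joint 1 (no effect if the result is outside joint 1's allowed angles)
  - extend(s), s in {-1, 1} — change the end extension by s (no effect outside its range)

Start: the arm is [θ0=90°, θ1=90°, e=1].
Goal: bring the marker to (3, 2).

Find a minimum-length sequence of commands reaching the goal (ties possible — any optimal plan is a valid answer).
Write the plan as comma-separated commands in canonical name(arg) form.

rotate(0, -90), extend(-1)

begin: [θ0=90°, θ1=90°, e=1]
step 1 (rotate(0, -90)): [θ0=0°, θ1=90°, e=1]
step 2 (extend(-1)): [θ0=0°, θ1=90°, e=0]
shorter routes all fall short; 2 is best.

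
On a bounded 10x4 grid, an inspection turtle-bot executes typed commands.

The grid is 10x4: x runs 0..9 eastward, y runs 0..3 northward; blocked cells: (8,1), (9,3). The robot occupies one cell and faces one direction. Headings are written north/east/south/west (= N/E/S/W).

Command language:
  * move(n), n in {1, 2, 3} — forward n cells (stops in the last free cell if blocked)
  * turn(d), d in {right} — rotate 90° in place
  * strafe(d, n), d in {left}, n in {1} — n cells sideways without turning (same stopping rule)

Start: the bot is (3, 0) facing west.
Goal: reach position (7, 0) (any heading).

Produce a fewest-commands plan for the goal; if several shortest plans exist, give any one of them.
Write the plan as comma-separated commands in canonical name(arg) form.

start: (3, 0) facing west
[1] after turn(right): (3, 0) facing north
[2] after turn(right): (3, 0) facing east
[3] after move(1): (4, 0) facing east
[4] after move(3): (7, 0) facing east
minimal: 4 command(s), checked below 4.

turn(right), turn(right), move(1), move(3)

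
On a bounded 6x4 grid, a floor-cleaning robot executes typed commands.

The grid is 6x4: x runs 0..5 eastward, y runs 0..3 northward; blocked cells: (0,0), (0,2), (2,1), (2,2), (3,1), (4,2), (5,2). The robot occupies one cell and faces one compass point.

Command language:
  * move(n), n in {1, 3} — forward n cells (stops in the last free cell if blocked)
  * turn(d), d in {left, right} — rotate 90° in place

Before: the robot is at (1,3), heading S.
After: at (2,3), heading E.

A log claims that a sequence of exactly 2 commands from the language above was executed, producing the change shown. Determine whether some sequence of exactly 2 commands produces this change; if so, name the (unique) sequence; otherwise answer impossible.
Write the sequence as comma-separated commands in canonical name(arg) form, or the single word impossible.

turn(left), move(1)

key: cell and facing (now E) both changed — the 2 commands mix motion and turning
start: at (1,3), heading S
step 1 (turn(left)): at (1,3), heading E
step 2 (move(1)): at (2,3), heading E
no rival 2-sequence matches.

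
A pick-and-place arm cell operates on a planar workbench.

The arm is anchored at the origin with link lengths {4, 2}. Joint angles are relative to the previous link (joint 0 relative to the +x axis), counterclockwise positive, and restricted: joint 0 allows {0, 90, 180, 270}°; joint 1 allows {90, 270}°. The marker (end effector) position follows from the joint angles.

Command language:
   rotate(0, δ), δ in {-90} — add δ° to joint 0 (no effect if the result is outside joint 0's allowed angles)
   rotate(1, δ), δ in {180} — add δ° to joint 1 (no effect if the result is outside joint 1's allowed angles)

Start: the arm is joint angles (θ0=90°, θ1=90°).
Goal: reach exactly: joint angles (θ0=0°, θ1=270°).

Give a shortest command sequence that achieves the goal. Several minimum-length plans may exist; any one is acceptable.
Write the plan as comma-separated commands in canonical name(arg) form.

rotate(1, 180), rotate(0, -90)

t0: joint angles (θ0=90°, θ1=90°)
step 1 (rotate(1, 180)): joint angles (θ0=90°, θ1=270°)
step 2 (rotate(0, -90)): joint angles (θ0=0°, θ1=270°)
no 1-step plan works, so 2 is optimal.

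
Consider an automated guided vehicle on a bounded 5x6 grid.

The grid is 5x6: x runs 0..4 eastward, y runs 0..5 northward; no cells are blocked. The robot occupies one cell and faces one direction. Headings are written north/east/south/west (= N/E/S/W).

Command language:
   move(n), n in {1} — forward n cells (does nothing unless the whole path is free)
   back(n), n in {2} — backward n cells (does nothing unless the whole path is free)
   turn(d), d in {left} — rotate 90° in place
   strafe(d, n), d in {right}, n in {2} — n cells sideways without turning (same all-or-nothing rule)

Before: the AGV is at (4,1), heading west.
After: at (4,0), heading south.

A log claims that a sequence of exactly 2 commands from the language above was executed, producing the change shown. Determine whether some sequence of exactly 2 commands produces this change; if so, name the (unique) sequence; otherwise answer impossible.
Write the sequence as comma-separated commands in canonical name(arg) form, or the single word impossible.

key: order matters: swapping turn(left) and move(1) lands elsewhere
t0: at (4,1), heading west
step 1 (turn(left)): at (4,1), heading south
step 2 (move(1)): at (4,0), heading south
uniquely the one of 16 2-step routes that fits.

turn(left), move(1)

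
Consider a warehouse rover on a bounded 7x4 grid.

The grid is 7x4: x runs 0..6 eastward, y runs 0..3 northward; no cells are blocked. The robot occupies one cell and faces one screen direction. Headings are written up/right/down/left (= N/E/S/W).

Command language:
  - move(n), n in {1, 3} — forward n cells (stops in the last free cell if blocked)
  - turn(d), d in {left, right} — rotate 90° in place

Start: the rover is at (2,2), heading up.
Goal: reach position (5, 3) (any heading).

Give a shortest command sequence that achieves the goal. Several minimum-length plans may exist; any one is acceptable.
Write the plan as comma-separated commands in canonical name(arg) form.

move(1), turn(right), move(3)

begin: at (2,2), heading up
1. move(1) → at (2,3), heading up
2. turn(right) → at (2,3), heading right
3. move(3) → at (5,3), heading right
no 2-step plan works, so 3 is optimal.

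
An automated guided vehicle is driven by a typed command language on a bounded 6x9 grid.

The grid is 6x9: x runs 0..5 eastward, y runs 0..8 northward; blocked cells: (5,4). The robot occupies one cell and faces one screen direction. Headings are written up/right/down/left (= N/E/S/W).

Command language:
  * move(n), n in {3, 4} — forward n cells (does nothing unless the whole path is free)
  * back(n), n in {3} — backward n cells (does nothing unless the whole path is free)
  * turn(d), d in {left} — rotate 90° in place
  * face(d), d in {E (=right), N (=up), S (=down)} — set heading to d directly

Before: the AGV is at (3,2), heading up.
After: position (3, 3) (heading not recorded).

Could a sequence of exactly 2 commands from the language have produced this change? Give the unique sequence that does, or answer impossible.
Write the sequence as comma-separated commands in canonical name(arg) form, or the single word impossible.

move(4), back(3)

key: order matters: swapping move(4) and back(3) lands elsewhere
from: at (3,2), heading up
1. move(4) → at (3,6), heading up
2. back(3) → at (3,3), heading up
no rival 2-sequence matches.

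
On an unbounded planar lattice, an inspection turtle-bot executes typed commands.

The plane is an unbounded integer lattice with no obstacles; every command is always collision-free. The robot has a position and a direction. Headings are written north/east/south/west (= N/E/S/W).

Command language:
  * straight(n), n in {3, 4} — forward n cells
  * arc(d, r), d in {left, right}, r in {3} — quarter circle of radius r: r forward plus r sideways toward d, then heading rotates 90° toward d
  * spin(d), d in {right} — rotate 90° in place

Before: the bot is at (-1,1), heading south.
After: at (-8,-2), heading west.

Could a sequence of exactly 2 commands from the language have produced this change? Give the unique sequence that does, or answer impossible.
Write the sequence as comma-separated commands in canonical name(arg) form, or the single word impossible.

arc(right, 3), straight(4)

key: running straight(4) before arc(right, 3) would end elsewhere — order is forced
from: at (-1,1), heading south
step 1 (arc(right, 3)): at (-4,-2), heading west
step 2 (straight(4)): at (-8,-2), heading west
no rival 2-sequence matches.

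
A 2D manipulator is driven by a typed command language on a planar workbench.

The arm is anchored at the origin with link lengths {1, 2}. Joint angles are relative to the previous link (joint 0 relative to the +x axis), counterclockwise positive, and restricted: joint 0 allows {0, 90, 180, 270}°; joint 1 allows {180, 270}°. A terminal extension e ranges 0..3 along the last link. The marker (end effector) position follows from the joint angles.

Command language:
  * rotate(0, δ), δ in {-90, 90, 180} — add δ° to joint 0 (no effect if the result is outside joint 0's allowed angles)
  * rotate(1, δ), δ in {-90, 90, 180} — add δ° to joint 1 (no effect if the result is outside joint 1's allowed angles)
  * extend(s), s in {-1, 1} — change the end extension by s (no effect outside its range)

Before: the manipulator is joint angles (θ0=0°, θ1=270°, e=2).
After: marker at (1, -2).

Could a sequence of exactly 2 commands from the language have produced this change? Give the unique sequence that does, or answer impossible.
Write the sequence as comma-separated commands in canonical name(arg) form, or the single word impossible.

extend(-1), extend(-1)

from: joint angles (θ0=0°, θ1=270°, e=2)
[1] after extend(-1): joint angles (θ0=0°, θ1=270°, e=1)
[2] after extend(-1): joint angles (θ0=0°, θ1=270°, e=0)
all 64 alternatives checked — unique.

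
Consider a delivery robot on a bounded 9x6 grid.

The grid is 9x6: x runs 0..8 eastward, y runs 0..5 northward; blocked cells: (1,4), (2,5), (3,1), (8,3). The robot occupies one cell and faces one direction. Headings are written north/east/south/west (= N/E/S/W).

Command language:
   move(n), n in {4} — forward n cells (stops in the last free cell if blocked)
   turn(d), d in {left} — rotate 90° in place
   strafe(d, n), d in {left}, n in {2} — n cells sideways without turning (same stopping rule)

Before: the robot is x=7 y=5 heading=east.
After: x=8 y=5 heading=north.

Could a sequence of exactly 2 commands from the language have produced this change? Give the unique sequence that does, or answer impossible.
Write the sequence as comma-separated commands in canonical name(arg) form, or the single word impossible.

key: position moved to (8,5) AND the heading swung to N — translation plus rotation needed
begin: x=7 y=5 heading=east
step 1 (move(4)): x=8 y=5 heading=east
step 2 (turn(left)): x=8 y=5 heading=north
no rival 2-sequence matches.

move(4), turn(left)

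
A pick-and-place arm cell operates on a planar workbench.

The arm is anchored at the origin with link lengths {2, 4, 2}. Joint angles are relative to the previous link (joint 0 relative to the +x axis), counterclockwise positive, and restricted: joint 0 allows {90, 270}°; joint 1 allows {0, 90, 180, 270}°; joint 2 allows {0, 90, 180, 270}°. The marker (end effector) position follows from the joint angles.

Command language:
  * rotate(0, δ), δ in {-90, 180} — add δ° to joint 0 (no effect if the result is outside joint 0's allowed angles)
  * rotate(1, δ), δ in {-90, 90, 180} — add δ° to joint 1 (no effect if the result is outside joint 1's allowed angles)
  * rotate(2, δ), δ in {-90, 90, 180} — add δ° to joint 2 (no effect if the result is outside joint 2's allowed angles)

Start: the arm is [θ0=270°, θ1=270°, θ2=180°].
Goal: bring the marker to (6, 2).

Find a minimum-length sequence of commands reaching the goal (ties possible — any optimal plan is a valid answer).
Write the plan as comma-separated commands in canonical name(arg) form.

rotate(2, 180), rotate(0, 180)

t0: [θ0=270°, θ1=270°, θ2=180°]
[1] after rotate(2, 180): [θ0=270°, θ1=270°, θ2=0°]
[2] after rotate(0, 180): [θ0=90°, θ1=270°, θ2=0°]
nothing shorter than 2 reaches the goal.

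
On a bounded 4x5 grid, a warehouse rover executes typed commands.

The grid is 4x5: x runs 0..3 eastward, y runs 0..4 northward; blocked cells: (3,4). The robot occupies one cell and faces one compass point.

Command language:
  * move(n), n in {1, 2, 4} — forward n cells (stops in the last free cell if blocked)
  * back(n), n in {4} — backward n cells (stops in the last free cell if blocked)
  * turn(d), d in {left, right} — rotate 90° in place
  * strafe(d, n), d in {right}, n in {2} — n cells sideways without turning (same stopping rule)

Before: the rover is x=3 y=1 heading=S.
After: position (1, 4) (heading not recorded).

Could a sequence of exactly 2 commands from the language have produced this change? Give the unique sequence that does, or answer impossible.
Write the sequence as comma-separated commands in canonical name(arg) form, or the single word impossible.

strafe(right, 2), back(4)

key: running back(4) before strafe(right, 2) would end elsewhere — order is forced
start: x=3 y=1 heading=S
step 1 (strafe(right, 2)): x=1 y=1 heading=S
step 2 (back(4)): x=1 y=4 heading=S
no rival 2-sequence matches.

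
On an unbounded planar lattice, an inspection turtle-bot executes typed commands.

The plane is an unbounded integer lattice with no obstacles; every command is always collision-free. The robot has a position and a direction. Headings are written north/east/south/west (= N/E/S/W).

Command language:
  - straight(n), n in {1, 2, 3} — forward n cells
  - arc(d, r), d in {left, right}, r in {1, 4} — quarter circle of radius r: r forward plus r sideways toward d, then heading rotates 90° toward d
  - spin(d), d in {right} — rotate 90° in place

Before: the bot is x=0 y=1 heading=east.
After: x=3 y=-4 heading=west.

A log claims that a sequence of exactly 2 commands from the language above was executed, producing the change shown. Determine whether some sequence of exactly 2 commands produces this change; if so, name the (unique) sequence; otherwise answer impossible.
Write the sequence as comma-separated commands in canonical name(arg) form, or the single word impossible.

key: position moved to (3,-4) AND the heading swung to W — translation plus rotation needed
t0: x=0 y=1 heading=east
step 1 (arc(right, 4)): x=4 y=-3 heading=south
step 2 (arc(right, 1)): x=3 y=-4 heading=west
all 64 alternatives checked — unique.

arc(right, 4), arc(right, 1)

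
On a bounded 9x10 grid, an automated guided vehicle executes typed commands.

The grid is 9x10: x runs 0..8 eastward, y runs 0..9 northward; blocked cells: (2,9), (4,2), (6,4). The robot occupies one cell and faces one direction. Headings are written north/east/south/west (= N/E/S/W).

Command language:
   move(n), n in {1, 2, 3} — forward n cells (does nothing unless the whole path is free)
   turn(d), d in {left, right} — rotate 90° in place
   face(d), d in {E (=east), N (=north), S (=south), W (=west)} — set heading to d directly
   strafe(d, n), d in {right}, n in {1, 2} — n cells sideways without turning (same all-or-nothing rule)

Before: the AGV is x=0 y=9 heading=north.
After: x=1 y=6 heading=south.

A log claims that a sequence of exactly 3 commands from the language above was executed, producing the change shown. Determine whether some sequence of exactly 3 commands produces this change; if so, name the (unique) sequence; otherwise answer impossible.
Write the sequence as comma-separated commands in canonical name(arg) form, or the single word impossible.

key: cell and facing (now S) both changed — the 3 commands mix motion and turning
from: x=0 y=9 heading=north
step 1 (strafe(right, 1)): x=1 y=9 heading=north
step 2 (face(S)): x=1 y=9 heading=south
step 3 (move(3)): x=1 y=6 heading=south
no other 3-command option fits: unique.

strafe(right, 1), face(S), move(3)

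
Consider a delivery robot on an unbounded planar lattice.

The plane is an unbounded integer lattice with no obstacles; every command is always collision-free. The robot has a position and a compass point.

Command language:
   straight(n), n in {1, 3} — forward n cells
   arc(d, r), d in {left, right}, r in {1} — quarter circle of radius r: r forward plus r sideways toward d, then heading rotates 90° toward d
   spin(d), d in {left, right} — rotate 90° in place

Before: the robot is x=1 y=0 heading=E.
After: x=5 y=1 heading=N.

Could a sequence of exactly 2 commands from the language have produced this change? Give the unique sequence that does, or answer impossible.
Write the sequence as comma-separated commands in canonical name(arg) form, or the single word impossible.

straight(3), arc(left, 1)

key: running arc(left, 1) before straight(3) would end elsewhere — order is forced
initial: x=1 y=0 heading=E
[1] after straight(3): x=4 y=0 heading=E
[2] after arc(left, 1): x=5 y=1 heading=N
all 36 alternatives checked — unique.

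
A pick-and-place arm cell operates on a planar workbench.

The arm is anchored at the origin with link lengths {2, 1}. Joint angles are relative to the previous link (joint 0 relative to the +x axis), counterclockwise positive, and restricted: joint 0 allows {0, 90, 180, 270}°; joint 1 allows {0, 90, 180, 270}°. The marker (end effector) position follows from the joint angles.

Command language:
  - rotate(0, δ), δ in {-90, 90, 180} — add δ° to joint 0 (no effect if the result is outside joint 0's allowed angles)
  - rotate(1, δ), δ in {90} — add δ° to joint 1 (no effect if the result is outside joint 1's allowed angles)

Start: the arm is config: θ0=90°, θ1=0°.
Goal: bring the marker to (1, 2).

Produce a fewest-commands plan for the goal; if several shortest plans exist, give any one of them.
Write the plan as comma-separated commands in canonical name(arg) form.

initial: config: θ0=90°, θ1=0°
[1] after rotate(1, 90): config: θ0=90°, θ1=90°
[2] after rotate(1, 90): config: θ0=90°, θ1=180°
[3] after rotate(1, 90): config: θ0=90°, θ1=270°
nothing shorter than 3 reaches the goal.

rotate(1, 90), rotate(1, 90), rotate(1, 90)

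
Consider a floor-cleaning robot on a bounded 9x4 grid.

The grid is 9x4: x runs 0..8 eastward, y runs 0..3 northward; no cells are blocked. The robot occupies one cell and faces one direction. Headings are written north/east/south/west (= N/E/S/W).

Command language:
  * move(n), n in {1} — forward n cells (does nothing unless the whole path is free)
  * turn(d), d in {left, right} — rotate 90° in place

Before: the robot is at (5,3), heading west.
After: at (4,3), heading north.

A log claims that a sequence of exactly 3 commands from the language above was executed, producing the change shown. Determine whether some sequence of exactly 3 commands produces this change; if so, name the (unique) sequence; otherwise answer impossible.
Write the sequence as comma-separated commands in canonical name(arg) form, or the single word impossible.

move(1), turn(right), move(1)

key: the second move(1) would leave the grid, so it does nothing
t0: at (5,3), heading west
t=1 move(1) ⇒ at (4,3), heading west
t=2 turn(right) ⇒ at (4,3), heading north
t=3 move(1) ⇒ at (4,3), heading north
uniquely the one of 27 3-step routes that fits.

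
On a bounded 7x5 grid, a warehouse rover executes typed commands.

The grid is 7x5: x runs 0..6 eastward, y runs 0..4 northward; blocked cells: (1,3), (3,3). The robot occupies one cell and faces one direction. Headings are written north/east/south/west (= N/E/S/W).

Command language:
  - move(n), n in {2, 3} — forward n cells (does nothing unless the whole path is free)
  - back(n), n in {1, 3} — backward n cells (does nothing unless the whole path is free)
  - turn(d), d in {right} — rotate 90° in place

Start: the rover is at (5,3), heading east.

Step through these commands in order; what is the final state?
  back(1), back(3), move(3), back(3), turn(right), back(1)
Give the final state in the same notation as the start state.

at (4,4), heading south

start: at (5,3), heading east
step 1 (back(1)): at (4,3), heading east
step 2 (back(3)): at (4,3), heading east
step 3 (move(3)): at (4,3), heading east
step 4 (back(3)): at (4,3), heading east
step 5 (turn(right)): at (4,3), heading south
step 6 (back(1)): at (4,4), heading south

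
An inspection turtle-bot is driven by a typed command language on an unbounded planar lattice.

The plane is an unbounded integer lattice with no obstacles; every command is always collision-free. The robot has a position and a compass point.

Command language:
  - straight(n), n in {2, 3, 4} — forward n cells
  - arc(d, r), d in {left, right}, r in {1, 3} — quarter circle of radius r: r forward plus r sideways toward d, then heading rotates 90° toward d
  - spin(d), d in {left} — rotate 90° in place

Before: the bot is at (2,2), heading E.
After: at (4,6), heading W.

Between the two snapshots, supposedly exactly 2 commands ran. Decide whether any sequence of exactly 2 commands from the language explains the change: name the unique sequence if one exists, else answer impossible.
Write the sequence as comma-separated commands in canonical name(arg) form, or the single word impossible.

arc(left, 3), arc(left, 1)

key: running arc(left, 1) before arc(left, 3) would end elsewhere — order is forced
begin: at (2,2), heading E
t=1 arc(left, 3) ⇒ at (5,5), heading N
t=2 arc(left, 1) ⇒ at (4,6), heading W
all 64 alternatives checked — unique.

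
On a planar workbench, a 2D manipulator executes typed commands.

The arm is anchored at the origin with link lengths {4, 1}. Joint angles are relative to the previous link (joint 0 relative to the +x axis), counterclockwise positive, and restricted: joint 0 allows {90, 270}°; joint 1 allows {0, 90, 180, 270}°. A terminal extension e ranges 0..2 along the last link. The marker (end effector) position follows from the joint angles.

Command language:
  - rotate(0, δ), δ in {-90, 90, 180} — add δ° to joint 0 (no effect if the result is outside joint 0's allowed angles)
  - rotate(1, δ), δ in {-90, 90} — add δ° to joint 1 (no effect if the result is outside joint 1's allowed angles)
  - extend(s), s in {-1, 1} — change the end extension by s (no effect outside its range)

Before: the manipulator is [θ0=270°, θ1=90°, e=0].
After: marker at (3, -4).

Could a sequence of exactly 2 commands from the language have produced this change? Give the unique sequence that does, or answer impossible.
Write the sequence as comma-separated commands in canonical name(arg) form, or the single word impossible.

initial: [θ0=270°, θ1=90°, e=0]
step 1 (extend(1)): [θ0=270°, θ1=90°, e=1]
step 2 (extend(1)): [θ0=270°, θ1=90°, e=2]
no rival 2-sequence matches.

extend(1), extend(1)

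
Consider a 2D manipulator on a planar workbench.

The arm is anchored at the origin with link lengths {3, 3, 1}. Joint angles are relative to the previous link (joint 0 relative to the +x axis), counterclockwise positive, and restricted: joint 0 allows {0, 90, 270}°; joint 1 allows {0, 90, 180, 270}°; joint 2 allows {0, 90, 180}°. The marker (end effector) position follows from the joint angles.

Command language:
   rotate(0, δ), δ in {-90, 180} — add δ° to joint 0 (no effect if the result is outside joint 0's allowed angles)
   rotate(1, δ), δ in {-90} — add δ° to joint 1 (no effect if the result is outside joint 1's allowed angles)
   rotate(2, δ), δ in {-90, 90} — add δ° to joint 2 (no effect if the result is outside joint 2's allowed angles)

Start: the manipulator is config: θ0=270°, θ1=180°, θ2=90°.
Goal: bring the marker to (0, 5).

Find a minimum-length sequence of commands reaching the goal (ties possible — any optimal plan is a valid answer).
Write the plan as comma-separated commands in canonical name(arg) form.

rotate(1, -90), rotate(1, -90), rotate(0, 180), rotate(2, 90)

from: config: θ0=270°, θ1=180°, θ2=90°
step 1 (rotate(1, -90)): config: θ0=270°, θ1=90°, θ2=90°
step 2 (rotate(1, -90)): config: θ0=270°, θ1=0°, θ2=90°
step 3 (rotate(0, 180)): config: θ0=90°, θ1=0°, θ2=90°
step 4 (rotate(2, 90)): config: θ0=90°, θ1=0°, θ2=180°
nothing shorter than 4 reaches the goal.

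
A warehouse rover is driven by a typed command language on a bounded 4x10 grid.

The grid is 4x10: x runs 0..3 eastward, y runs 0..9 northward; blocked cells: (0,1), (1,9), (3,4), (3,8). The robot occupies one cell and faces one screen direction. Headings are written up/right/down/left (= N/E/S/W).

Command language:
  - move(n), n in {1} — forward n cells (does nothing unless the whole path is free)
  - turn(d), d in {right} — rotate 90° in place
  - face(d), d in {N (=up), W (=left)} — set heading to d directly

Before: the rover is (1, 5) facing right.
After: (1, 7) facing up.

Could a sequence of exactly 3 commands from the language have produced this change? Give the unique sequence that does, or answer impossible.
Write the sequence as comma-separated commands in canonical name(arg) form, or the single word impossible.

key: position moved to (1,7) AND the heading swung to N — translation plus rotation needed
t0: (1, 5) facing right
step 1 (face(N)): (1, 5) facing up
step 2 (move(1)): (1, 6) facing up
step 3 (move(1)): (1, 7) facing up
no other 3-command option fits: unique.

face(N), move(1), move(1)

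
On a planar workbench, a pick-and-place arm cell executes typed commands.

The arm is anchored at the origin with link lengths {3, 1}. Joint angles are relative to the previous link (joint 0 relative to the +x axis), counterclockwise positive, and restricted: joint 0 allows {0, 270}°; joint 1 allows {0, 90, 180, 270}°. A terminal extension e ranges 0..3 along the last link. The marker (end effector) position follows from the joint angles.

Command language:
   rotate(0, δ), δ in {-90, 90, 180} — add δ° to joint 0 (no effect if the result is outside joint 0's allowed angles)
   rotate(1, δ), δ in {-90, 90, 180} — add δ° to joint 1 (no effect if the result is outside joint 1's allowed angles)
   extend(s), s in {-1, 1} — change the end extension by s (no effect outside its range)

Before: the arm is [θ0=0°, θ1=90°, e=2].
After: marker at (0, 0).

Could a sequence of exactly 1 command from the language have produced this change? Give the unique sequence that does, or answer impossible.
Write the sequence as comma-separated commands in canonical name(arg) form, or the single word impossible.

start: [θ0=0°, θ1=90°, e=2]
1. rotate(1, 90) → [θ0=0°, θ1=180°, e=2]
all 8 alternatives checked — unique.

rotate(1, 90)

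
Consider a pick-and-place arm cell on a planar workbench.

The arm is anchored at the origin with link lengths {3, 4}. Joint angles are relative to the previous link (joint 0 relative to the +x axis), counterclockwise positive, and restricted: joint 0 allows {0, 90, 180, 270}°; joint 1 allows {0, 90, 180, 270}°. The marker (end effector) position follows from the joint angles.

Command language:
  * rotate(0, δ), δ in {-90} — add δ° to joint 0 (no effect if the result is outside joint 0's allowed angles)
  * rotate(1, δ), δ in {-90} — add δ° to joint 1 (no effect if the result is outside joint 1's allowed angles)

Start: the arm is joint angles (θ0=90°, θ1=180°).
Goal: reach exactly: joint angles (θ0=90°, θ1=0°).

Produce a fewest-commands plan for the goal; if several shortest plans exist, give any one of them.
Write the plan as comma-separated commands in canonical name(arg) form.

t0: joint angles (θ0=90°, θ1=180°)
step 1 (rotate(1, -90)): joint angles (θ0=90°, θ1=90°)
step 2 (rotate(1, -90)): joint angles (θ0=90°, θ1=0°)
nothing shorter than 2 reaches the goal.

rotate(1, -90), rotate(1, -90)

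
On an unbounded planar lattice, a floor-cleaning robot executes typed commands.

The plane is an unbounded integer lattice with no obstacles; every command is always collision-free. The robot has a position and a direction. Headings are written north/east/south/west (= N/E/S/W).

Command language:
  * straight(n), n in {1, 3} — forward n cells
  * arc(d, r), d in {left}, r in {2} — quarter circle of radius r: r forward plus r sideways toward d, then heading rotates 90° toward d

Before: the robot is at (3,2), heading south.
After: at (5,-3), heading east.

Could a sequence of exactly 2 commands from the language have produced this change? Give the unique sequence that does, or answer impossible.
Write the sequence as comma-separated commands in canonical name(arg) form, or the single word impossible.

key: cell and facing (now E) both changed — the 2 commands mix motion and turning
from: at (3,2), heading south
1. straight(3) → at (3,-1), heading south
2. arc(left, 2) → at (5,-3), heading east
uniquely the one of 9 2-step routes that fits.

straight(3), arc(left, 2)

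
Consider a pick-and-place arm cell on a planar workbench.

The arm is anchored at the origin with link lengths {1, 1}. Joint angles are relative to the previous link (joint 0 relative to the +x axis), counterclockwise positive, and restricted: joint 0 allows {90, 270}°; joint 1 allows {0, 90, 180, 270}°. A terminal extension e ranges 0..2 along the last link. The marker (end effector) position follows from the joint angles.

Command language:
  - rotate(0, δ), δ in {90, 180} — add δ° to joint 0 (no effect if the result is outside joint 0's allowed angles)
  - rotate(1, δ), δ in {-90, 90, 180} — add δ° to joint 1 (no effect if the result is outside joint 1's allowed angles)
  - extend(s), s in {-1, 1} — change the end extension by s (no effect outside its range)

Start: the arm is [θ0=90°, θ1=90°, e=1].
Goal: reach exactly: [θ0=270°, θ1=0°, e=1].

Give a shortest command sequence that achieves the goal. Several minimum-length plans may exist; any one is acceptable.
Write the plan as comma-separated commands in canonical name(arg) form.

from: [θ0=90°, θ1=90°, e=1]
t=1 rotate(1, -90) ⇒ [θ0=90°, θ1=0°, e=1]
t=2 rotate(0, 180) ⇒ [θ0=270°, θ1=0°, e=1]
no 1-step plan works, so 2 is optimal.

rotate(1, -90), rotate(0, 180)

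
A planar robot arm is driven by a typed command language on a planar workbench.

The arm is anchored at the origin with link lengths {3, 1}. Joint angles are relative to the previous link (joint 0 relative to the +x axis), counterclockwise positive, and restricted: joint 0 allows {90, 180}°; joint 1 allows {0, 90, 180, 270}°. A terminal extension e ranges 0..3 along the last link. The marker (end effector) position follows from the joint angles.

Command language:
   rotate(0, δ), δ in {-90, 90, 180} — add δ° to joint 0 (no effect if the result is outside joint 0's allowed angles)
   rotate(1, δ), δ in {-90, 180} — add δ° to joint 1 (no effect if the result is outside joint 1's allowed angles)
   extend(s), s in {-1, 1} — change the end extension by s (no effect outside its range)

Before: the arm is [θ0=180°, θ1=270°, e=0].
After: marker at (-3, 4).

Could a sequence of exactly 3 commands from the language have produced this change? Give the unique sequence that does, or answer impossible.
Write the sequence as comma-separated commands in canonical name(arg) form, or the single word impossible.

extend(1), extend(1), extend(1)

begin: [θ0=180°, θ1=270°, e=0]
t=1 extend(1) ⇒ [θ0=180°, θ1=270°, e=1]
t=2 extend(1) ⇒ [θ0=180°, θ1=270°, e=2]
t=3 extend(1) ⇒ [θ0=180°, θ1=270°, e=3]
uniquely the one of 343 3-step routes that fits.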